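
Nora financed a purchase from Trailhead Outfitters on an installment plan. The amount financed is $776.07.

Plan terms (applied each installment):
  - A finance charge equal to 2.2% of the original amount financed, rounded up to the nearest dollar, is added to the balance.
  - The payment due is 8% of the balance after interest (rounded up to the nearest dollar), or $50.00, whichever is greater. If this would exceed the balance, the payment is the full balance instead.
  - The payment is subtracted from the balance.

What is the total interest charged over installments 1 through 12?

Installment 1: $776.07 +$18.00 interest = $794.07; pay $64.00 → $730.07
Installment 2: $730.07 +$18.00 interest = $748.07; pay $60.00 → $688.07
Installment 3: $688.07 +$18.00 interest = $706.07; pay $57.00 → $649.07
Installment 4: $649.07 +$18.00 interest = $667.07; pay $54.00 → $613.07
Installment 5: $613.07 +$18.00 interest = $631.07; pay $51.00 → $580.07
Installment 6: $580.07 +$18.00 interest = $598.07; pay $50.00 → $548.07
Installment 7: $548.07 +$18.00 interest = $566.07; pay $50.00 → $516.07
Installment 8: $516.07 +$18.00 interest = $534.07; pay $50.00 → $484.07
Installment 9: $484.07 +$18.00 interest = $502.07; pay $50.00 → $452.07
Installment 10: $452.07 +$18.00 interest = $470.07; pay $50.00 → $420.07
Installment 11: $420.07 +$18.00 interest = $438.07; pay $50.00 → $388.07
Installment 12: $388.07 +$18.00 interest = $406.07; pay $50.00 → $356.07
Total interest: $18.00 + $18.00 + $18.00 + $18.00 + $18.00 + $18.00 + $18.00 + $18.00 + $18.00 + $18.00 + $18.00 + $18.00 = $216.00

$216.00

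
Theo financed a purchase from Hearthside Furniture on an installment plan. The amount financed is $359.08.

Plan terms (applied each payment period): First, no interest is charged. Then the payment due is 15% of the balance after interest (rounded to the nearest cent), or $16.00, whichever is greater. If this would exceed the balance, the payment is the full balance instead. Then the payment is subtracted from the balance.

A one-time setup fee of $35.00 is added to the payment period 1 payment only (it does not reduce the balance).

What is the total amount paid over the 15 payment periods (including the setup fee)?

$394.08

Payment period 1: opening $359.08; payment $53.86 (+ $35.00 fee); balance $305.22
Payment period 2: opening $305.22; payment $45.78; balance $259.44
Payment period 3: opening $259.44; payment $38.92; balance $220.52
Payment period 4: opening $220.52; payment $33.08; balance $187.44
Payment period 5: opening $187.44; payment $28.12; balance $159.32
Payment period 6: opening $159.32; payment $23.90; balance $135.42
Payment period 7: opening $135.42; payment $20.31; balance $115.11
Payment period 8: opening $115.11; payment $17.27; balance $97.84
Payment period 9: opening $97.84; payment $16.00; balance $81.84
Payment period 10: opening $81.84; payment $16.00; balance $65.84
Payment period 11: opening $65.84; payment $16.00; balance $49.84
Payment period 12: opening $49.84; payment $16.00; balance $33.84
Payment period 13: opening $33.84; payment $16.00; balance $17.84
Payment period 14: opening $17.84; payment $16.00; balance $1.84
Payment period 15: opening $1.84; payment $1.84; balance $0.00
Total paid: $394.08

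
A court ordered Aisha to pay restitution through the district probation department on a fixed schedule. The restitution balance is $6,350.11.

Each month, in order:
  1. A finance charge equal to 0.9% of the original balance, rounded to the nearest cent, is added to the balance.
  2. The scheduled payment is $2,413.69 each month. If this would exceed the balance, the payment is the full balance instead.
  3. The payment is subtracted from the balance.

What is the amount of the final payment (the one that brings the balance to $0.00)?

$1,694.18

Month 1: $6,350.11 +$57.15 interest = $6,407.26; pay $2,413.69 → $3,993.57
Month 2: $3,993.57 +$57.15 interest = $4,050.72; pay $2,413.69 → $1,637.03
Month 3: $1,637.03 +$57.15 interest = $1,694.18; pay $1,694.18 → $0.00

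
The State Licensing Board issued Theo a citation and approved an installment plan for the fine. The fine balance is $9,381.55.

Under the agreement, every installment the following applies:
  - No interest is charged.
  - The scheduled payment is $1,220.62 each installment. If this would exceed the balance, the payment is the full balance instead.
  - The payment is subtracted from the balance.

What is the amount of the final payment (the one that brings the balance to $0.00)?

$837.21

Installment 1: opening $9,381.55; payment $1,220.62; balance $8,160.93
Installment 2: opening $8,160.93; payment $1,220.62; balance $6,940.31
Installment 3: opening $6,940.31; payment $1,220.62; balance $5,719.69
Installment 4: opening $5,719.69; payment $1,220.62; balance $4,499.07
Installment 5: opening $4,499.07; payment $1,220.62; balance $3,278.45
Installment 6: opening $3,278.45; payment $1,220.62; balance $2,057.83
Installment 7: opening $2,057.83; payment $1,220.62; balance $837.21
Installment 8: opening $837.21; payment $837.21; balance $0.00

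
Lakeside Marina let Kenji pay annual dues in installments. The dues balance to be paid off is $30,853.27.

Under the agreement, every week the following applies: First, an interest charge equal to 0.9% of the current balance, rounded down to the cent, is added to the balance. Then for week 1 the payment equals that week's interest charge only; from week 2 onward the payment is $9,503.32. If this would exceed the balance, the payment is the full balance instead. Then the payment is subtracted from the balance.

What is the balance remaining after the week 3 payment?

Week 1: $30,853.27 +$277.67 interest = $31,130.94; pay $277.67 → $30,853.27
Week 2: $30,853.27 +$277.67 interest = $31,130.94; pay $9,503.32 → $21,627.62
Week 3: $21,627.62 +$194.64 interest = $21,822.26; pay $9,503.32 → $12,318.94

$12,318.94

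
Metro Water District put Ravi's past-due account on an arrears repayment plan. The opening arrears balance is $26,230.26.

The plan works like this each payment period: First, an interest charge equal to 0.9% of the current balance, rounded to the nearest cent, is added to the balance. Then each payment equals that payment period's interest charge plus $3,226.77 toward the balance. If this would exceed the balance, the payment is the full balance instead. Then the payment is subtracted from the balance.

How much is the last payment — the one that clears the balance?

# | Opening | Interest | Payment | End bal
1 | $26,230.26 | $236.07 | $3,462.84 | $23,003.49
2 | $23,003.49 | $207.03 | $3,433.80 | $19,776.72
3 | $19,776.72 | $177.99 | $3,404.76 | $16,549.95
4 | $16,549.95 | $148.95 | $3,375.72 | $13,323.18
5 | $13,323.18 | $119.91 | $3,346.68 | $10,096.41
6 | $10,096.41 | $90.87 | $3,317.64 | $6,869.64
7 | $6,869.64 | $61.83 | $3,288.60 | $3,642.87
8 | $3,642.87 | $32.79 | $3,259.56 | $416.10
9 | $416.10 | $3.74 | $419.84 | $0.00

$419.84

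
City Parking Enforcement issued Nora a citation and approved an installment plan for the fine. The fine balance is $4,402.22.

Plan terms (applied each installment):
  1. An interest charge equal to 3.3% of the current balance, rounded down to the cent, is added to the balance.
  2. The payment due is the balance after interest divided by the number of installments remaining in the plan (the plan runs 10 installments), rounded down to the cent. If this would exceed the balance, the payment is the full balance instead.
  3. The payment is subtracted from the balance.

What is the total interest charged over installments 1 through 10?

$883.53

Installment 1: opening $4,402.22; interest $145.27 → $4,547.49; payment $454.74; balance $4,092.75
Installment 2: opening $4,092.75; interest $135.06 → $4,227.81; payment $469.75; balance $3,758.06
Installment 3: opening $3,758.06; interest $124.01 → $3,882.07; payment $485.25; balance $3,396.82
Installment 4: opening $3,396.82; interest $112.09 → $3,508.91; payment $501.27; balance $3,007.64
Installment 5: opening $3,007.64; interest $99.25 → $3,106.89; payment $517.81; balance $2,589.08
Installment 6: opening $2,589.08; interest $85.43 → $2,674.51; payment $534.90; balance $2,139.61
Installment 7: opening $2,139.61; interest $70.60 → $2,210.21; payment $552.55; balance $1,657.66
Installment 8: opening $1,657.66; interest $54.70 → $1,712.36; payment $570.78; balance $1,141.58
Installment 9: opening $1,141.58; interest $37.67 → $1,179.25; payment $589.62; balance $589.63
Installment 10: opening $589.63; interest $19.45 → $609.08; payment $609.08; balance $0.00
Total interest: $145.27 + $135.06 + $124.01 + $112.09 + $99.25 + $85.43 + $70.60 + $54.70 + $37.67 + $19.45 = $883.53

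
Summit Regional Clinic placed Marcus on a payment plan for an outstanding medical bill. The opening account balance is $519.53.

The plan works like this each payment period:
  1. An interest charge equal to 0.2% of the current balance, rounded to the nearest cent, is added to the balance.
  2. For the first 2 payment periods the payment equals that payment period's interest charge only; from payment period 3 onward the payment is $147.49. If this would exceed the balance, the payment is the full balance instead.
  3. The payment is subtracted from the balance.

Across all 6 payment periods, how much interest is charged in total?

$4.48

# | Opening | Interest | Payment | End bal
1 | $519.53 | $1.04 | $1.04 | $519.53
2 | $519.53 | $1.04 | $1.04 | $519.53
3 | $519.53 | $1.04 | $147.49 | $373.08
4 | $373.08 | $0.75 | $147.49 | $226.34
5 | $226.34 | $0.45 | $147.49 | $79.30
6 | $79.30 | $0.16 | $79.46 | $0.00
Total interest: $1.04 + $1.04 + $1.04 + $0.75 + $0.45 + $0.16 = $4.48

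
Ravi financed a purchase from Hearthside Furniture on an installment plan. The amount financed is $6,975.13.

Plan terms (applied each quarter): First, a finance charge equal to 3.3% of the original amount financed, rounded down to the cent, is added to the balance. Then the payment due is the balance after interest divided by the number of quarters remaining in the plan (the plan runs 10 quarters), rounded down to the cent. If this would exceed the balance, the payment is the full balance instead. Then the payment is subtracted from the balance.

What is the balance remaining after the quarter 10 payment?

Quarter 1: opening $6,975.13; interest $230.17 → $7,205.30; payment $720.53; balance $6,484.77
Quarter 2: opening $6,484.77; interest $230.17 → $6,714.94; payment $746.10; balance $5,968.84
Quarter 3: opening $5,968.84; interest $230.17 → $6,199.01; payment $774.87; balance $5,424.14
Quarter 4: opening $5,424.14; interest $230.17 → $5,654.31; payment $807.75; balance $4,846.56
Quarter 5: opening $4,846.56; interest $230.17 → $5,076.73; payment $846.12; balance $4,230.61
Quarter 6: opening $4,230.61; interest $230.17 → $4,460.78; payment $892.15; balance $3,568.63
Quarter 7: opening $3,568.63; interest $230.17 → $3,798.80; payment $949.70; balance $2,849.10
Quarter 8: opening $2,849.10; interest $230.17 → $3,079.27; payment $1,026.42; balance $2,052.85
Quarter 9: opening $2,052.85; interest $230.17 → $2,283.02; payment $1,141.51; balance $1,141.51
Quarter 10: opening $1,141.51; interest $230.17 → $1,371.68; payment $1,371.68; balance $0.00

$0.00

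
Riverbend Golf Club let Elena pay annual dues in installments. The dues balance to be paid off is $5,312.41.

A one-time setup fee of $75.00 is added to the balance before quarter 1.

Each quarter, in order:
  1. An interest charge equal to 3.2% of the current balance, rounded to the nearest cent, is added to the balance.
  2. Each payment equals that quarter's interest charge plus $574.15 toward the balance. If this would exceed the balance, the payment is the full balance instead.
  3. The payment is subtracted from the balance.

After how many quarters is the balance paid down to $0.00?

10

Quarter 1: opening $5,387.41; interest $172.40 → $5,559.81; payment $746.55; balance $4,813.26
Quarter 2: opening $4,813.26; interest $154.02 → $4,967.28; payment $728.17; balance $4,239.11
Quarter 3: opening $4,239.11; interest $135.65 → $4,374.76; payment $709.80; balance $3,664.96
Quarter 4: opening $3,664.96; interest $117.28 → $3,782.24; payment $691.43; balance $3,090.81
Quarter 5: opening $3,090.81; interest $98.91 → $3,189.72; payment $673.06; balance $2,516.66
Quarter 6: opening $2,516.66; interest $80.53 → $2,597.19; payment $654.68; balance $1,942.51
Quarter 7: opening $1,942.51; interest $62.16 → $2,004.67; payment $636.31; balance $1,368.36
Quarter 8: opening $1,368.36; interest $43.79 → $1,412.15; payment $617.94; balance $794.21
Quarter 9: opening $794.21; interest $25.41 → $819.62; payment $599.56; balance $220.06
Quarter 10: opening $220.06; interest $7.04 → $227.10; payment $227.10; balance $0.00
Balance reaches $0.00 in quarter 10.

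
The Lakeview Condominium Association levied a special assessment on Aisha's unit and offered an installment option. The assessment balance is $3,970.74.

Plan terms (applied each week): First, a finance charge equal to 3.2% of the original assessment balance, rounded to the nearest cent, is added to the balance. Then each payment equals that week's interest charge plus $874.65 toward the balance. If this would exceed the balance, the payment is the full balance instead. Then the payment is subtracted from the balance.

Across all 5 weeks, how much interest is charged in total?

# | Opening | Interest | Payment | End bal
1 | $3,970.74 | $127.06 | $1,001.71 | $3,096.09
2 | $3,096.09 | $127.06 | $1,001.71 | $2,221.44
3 | $2,221.44 | $127.06 | $1,001.71 | $1,346.79
4 | $1,346.79 | $127.06 | $1,001.71 | $472.14
5 | $472.14 | $127.06 | $599.20 | $0.00
Total interest: $127.06 + $127.06 + $127.06 + $127.06 + $127.06 = $635.30

$635.30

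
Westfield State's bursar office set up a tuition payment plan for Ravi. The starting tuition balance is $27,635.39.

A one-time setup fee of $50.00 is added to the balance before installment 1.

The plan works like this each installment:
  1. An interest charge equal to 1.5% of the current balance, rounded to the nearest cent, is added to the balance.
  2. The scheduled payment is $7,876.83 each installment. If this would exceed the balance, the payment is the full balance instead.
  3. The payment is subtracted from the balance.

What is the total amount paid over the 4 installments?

Installment 1: opening $27,685.39; interest $415.28 → $28,100.67; payment $7,876.83; balance $20,223.84
Installment 2: opening $20,223.84; interest $303.36 → $20,527.20; payment $7,876.83; balance $12,650.37
Installment 3: opening $12,650.37; interest $189.76 → $12,840.13; payment $7,876.83; balance $4,963.30
Installment 4: opening $4,963.30; interest $74.45 → $5,037.75; payment $5,037.75; balance $0.00
Total paid: $28,668.24

$28,668.24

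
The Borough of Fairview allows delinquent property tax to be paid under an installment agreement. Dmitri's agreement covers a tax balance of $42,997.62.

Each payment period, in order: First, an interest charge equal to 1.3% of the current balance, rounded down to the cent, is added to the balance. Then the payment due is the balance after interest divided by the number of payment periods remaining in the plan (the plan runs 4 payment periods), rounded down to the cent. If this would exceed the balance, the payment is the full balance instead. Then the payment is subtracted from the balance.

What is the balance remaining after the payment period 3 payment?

$11,174.10

# | Opening | Interest | Payment | End bal
1 | $42,997.62 | $558.96 | $10,889.14 | $32,667.44
2 | $32,667.44 | $424.67 | $11,030.70 | $22,061.41
3 | $22,061.41 | $286.79 | $11,174.10 | $11,174.10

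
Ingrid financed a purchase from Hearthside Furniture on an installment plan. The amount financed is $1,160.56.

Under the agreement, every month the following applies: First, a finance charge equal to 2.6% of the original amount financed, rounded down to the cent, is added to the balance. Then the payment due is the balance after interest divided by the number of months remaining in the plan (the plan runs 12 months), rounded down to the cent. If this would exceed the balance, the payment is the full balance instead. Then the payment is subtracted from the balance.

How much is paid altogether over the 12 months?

# | Opening | Interest | Payment | End bal
1 | $1,160.56 | $30.17 | $99.22 | $1,091.51
2 | $1,091.51 | $30.17 | $101.97 | $1,019.71
3 | $1,019.71 | $30.17 | $104.98 | $944.90
4 | $944.90 | $30.17 | $108.34 | $866.73
5 | $866.73 | $30.17 | $112.11 | $784.79
6 | $784.79 | $30.17 | $116.42 | $698.54
7 | $698.54 | $30.17 | $121.45 | $607.26
8 | $607.26 | $30.17 | $127.48 | $509.95
9 | $509.95 | $30.17 | $135.03 | $405.09
10 | $405.09 | $30.17 | $145.08 | $290.18
11 | $290.18 | $30.17 | $160.17 | $160.18
12 | $160.18 | $30.17 | $190.35 | $0.00
Total paid: $1,522.60

$1,522.60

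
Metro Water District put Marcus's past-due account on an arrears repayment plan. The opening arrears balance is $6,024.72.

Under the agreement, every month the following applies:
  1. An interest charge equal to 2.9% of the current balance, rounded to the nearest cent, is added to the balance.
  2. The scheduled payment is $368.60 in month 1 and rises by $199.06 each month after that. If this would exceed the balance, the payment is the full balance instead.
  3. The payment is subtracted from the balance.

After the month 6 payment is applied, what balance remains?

$1,669.86

# | Opening | Interest | Payment | End bal
1 | $6,024.72 | $174.72 | $368.60 | $5,830.84
2 | $5,830.84 | $169.09 | $567.66 | $5,432.27
3 | $5,432.27 | $157.54 | $766.72 | $4,823.09
4 | $4,823.09 | $139.87 | $965.78 | $3,997.18
5 | $3,997.18 | $115.92 | $1,164.84 | $2,948.26
6 | $2,948.26 | $85.50 | $1,363.90 | $1,669.86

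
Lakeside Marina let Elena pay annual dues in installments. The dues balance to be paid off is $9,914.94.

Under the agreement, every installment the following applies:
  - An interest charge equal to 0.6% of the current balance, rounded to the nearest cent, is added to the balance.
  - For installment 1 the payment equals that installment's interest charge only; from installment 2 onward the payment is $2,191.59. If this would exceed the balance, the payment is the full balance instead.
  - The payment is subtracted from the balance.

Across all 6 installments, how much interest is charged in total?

$228.25

Installment 1: opening $9,914.94; interest $59.49 → $9,974.43; payment $59.49; balance $9,914.94
Installment 2: opening $9,914.94; interest $59.49 → $9,974.43; payment $2,191.59; balance $7,782.84
Installment 3: opening $7,782.84; interest $46.70 → $7,829.54; payment $2,191.59; balance $5,637.95
Installment 4: opening $5,637.95; interest $33.83 → $5,671.78; payment $2,191.59; balance $3,480.19
Installment 5: opening $3,480.19; interest $20.88 → $3,501.07; payment $2,191.59; balance $1,309.48
Installment 6: opening $1,309.48; interest $7.86 → $1,317.34; payment $1,317.34; balance $0.00
Total interest: $59.49 + $59.49 + $46.70 + $33.83 + $20.88 + $7.86 = $228.25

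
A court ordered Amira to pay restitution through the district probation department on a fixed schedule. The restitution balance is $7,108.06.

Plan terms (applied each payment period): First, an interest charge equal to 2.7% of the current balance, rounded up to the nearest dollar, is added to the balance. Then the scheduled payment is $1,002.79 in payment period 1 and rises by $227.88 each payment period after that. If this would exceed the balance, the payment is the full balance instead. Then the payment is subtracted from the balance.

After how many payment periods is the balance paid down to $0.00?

6

Payment period 1: $7,108.06 +$192.00 interest = $7,300.06; pay $1,002.79 → $6,297.27
Payment period 2: $6,297.27 +$171.00 interest = $6,468.27; pay $1,230.67 → $5,237.60
Payment period 3: $5,237.60 +$142.00 interest = $5,379.60; pay $1,458.55 → $3,921.05
Payment period 4: $3,921.05 +$106.00 interest = $4,027.05; pay $1,686.43 → $2,340.62
Payment period 5: $2,340.62 +$64.00 interest = $2,404.62; pay $1,914.31 → $490.31
Payment period 6: $490.31 +$14.00 interest = $504.31; pay $504.31 → $0.00
Balance reaches $0.00 in payment period 6.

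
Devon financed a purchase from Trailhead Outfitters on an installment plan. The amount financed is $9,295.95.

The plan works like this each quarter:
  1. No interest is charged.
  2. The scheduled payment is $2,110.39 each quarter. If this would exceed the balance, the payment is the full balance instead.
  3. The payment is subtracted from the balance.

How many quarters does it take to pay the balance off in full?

5

Quarter 1: opening $9,295.95; payment $2,110.39; balance $7,185.56
Quarter 2: opening $7,185.56; payment $2,110.39; balance $5,075.17
Quarter 3: opening $5,075.17; payment $2,110.39; balance $2,964.78
Quarter 4: opening $2,964.78; payment $2,110.39; balance $854.39
Quarter 5: opening $854.39; payment $854.39; balance $0.00
Balance reaches $0.00 in quarter 5.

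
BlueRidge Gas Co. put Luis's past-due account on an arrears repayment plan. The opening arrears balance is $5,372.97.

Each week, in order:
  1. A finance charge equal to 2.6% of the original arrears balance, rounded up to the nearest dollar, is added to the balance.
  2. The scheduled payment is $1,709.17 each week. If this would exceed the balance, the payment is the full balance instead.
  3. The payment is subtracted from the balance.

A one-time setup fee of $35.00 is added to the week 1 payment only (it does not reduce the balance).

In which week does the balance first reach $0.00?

4

Week 1: $5,372.97 +$140.00 interest = $5,512.97; pay $1,709.17 (+ $35.00 fee) → $3,803.80
Week 2: $3,803.80 +$140.00 interest = $3,943.80; pay $1,709.17 → $2,234.63
Week 3: $2,234.63 +$140.00 interest = $2,374.63; pay $1,709.17 → $665.46
Week 4: $665.46 +$140.00 interest = $805.46; pay $805.46 → $0.00
Balance reaches $0.00 in week 4.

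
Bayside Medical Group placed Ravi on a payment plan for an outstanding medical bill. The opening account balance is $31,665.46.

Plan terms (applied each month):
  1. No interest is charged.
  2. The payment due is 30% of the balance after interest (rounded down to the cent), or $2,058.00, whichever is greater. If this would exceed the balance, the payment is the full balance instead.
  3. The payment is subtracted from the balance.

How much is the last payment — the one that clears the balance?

$1,206.03

# | Opening | Payment | End bal
1 | $31,665.46 | $9,499.63 | $22,165.83
2 | $22,165.83 | $6,649.74 | $15,516.09
3 | $15,516.09 | $4,654.82 | $10,861.27
4 | $10,861.27 | $3,258.38 | $7,602.89
5 | $7,602.89 | $2,280.86 | $5,322.03
6 | $5,322.03 | $2,058.00 | $3,264.03
7 | $3,264.03 | $2,058.00 | $1,206.03
8 | $1,206.03 | $1,206.03 | $0.00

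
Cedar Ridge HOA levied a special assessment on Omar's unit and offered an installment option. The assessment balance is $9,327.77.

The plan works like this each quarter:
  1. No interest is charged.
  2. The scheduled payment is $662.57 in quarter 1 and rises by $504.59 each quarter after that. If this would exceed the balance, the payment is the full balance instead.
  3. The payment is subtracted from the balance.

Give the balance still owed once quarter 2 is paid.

Quarter 1: $9,327.77 − $662.57 → $8,665.20
Quarter 2: $8,665.20 − $1,167.16 → $7,498.04

$7,498.04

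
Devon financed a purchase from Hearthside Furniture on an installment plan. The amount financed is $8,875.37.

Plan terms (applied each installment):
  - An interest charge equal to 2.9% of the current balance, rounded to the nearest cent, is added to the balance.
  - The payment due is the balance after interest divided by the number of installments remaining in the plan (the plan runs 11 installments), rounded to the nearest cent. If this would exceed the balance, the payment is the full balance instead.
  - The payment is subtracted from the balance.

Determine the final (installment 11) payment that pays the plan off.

$1,105.00

Installment 1: opening $8,875.37; interest $257.39 → $9,132.76; payment $830.25; balance $8,302.51
Installment 2: opening $8,302.51; interest $240.77 → $8,543.28; payment $854.33; balance $7,688.95
Installment 3: opening $7,688.95; interest $222.98 → $7,911.93; payment $879.10; balance $7,032.83
Installment 4: opening $7,032.83; interest $203.95 → $7,236.78; payment $904.60; balance $6,332.18
Installment 5: opening $6,332.18; interest $183.63 → $6,515.81; payment $930.83; balance $5,584.98
Installment 6: opening $5,584.98; interest $161.96 → $5,746.94; payment $957.82; balance $4,789.12
Installment 7: opening $4,789.12; interest $138.88 → $4,928.00; payment $985.60; balance $3,942.40
Installment 8: opening $3,942.40; interest $114.33 → $4,056.73; payment $1,014.18; balance $3,042.55
Installment 9: opening $3,042.55; interest $88.23 → $3,130.78; payment $1,043.59; balance $2,087.19
Installment 10: opening $2,087.19; interest $60.53 → $2,147.72; payment $1,073.86; balance $1,073.86
Installment 11: opening $1,073.86; interest $31.14 → $1,105.00; payment $1,105.00; balance $0.00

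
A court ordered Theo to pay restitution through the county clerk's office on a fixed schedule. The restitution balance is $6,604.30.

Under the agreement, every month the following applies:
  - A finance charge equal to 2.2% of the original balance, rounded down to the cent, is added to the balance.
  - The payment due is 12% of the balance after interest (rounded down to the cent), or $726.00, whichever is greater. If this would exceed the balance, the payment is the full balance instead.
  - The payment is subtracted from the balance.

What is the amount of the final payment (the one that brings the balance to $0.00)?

$273.64

Month 1: opening $6,604.30; interest $145.29 → $6,749.59; payment $809.95; balance $5,939.64
Month 2: opening $5,939.64; interest $145.29 → $6,084.93; payment $730.19; balance $5,354.74
Month 3: opening $5,354.74; interest $145.29 → $5,500.03; payment $726.00; balance $4,774.03
Month 4: opening $4,774.03; interest $145.29 → $4,919.32; payment $726.00; balance $4,193.32
Month 5: opening $4,193.32; interest $145.29 → $4,338.61; payment $726.00; balance $3,612.61
Month 6: opening $3,612.61; interest $145.29 → $3,757.90; payment $726.00; balance $3,031.90
Month 7: opening $3,031.90; interest $145.29 → $3,177.19; payment $726.00; balance $2,451.19
Month 8: opening $2,451.19; interest $145.29 → $2,596.48; payment $726.00; balance $1,870.48
Month 9: opening $1,870.48; interest $145.29 → $2,015.77; payment $726.00; balance $1,289.77
Month 10: opening $1,289.77; interest $145.29 → $1,435.06; payment $726.00; balance $709.06
Month 11: opening $709.06; interest $145.29 → $854.35; payment $726.00; balance $128.35
Month 12: opening $128.35; interest $145.29 → $273.64; payment $273.64; balance $0.00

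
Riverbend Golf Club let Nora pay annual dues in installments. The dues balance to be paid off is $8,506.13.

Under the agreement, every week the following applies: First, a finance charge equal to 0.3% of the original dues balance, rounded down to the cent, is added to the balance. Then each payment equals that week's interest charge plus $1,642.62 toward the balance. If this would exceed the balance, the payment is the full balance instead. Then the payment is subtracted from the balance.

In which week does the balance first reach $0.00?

6

Week 1: $8,506.13 +$25.51 interest = $8,531.64; pay $1,668.13 → $6,863.51
Week 2: $6,863.51 +$25.51 interest = $6,889.02; pay $1,668.13 → $5,220.89
Week 3: $5,220.89 +$25.51 interest = $5,246.40; pay $1,668.13 → $3,578.27
Week 4: $3,578.27 +$25.51 interest = $3,603.78; pay $1,668.13 → $1,935.65
Week 5: $1,935.65 +$25.51 interest = $1,961.16; pay $1,668.13 → $293.03
Week 6: $293.03 +$25.51 interest = $318.54; pay $318.54 → $0.00
Balance reaches $0.00 in week 6.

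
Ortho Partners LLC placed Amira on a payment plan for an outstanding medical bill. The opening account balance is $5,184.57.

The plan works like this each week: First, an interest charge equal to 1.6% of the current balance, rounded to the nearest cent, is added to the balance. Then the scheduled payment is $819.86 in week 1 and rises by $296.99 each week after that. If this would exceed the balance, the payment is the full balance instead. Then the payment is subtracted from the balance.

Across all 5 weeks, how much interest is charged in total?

$247.05

Week 1: $5,184.57 +$82.95 interest = $5,267.52; pay $819.86 → $4,447.66
Week 2: $4,447.66 +$71.16 interest = $4,518.82; pay $1,116.85 → $3,401.97
Week 3: $3,401.97 +$54.43 interest = $3,456.40; pay $1,413.84 → $2,042.56
Week 4: $2,042.56 +$32.68 interest = $2,075.24; pay $1,710.83 → $364.41
Week 5: $364.41 +$5.83 interest = $370.24; pay $370.24 → $0.00
Total interest: $82.95 + $71.16 + $54.43 + $32.68 + $5.83 = $247.05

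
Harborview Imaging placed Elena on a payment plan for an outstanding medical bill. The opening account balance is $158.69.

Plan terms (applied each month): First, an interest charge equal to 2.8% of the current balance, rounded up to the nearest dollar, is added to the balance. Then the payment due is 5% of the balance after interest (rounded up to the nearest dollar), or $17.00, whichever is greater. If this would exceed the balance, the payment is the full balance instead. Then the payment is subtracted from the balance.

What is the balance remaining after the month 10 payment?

$22.69

Month 1: opening $158.69; interest $5.00 → $163.69; payment $17.00; balance $146.69
Month 2: opening $146.69; interest $5.00 → $151.69; payment $17.00; balance $134.69
Month 3: opening $134.69; interest $4.00 → $138.69; payment $17.00; balance $121.69
Month 4: opening $121.69; interest $4.00 → $125.69; payment $17.00; balance $108.69
Month 5: opening $108.69; interest $4.00 → $112.69; payment $17.00; balance $95.69
Month 6: opening $95.69; interest $3.00 → $98.69; payment $17.00; balance $81.69
Month 7: opening $81.69; interest $3.00 → $84.69; payment $17.00; balance $67.69
Month 8: opening $67.69; interest $2.00 → $69.69; payment $17.00; balance $52.69
Month 9: opening $52.69; interest $2.00 → $54.69; payment $17.00; balance $37.69
Month 10: opening $37.69; interest $2.00 → $39.69; payment $17.00; balance $22.69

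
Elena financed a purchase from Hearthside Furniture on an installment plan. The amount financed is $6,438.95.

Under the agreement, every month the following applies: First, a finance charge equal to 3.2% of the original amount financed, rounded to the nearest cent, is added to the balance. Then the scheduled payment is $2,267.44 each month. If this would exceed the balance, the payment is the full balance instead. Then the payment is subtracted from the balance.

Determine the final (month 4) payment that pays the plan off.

# | Opening | Interest | Payment | End bal
1 | $6,438.95 | $206.05 | $2,267.44 | $4,377.56
2 | $4,377.56 | $206.05 | $2,267.44 | $2,316.17
3 | $2,316.17 | $206.05 | $2,267.44 | $254.78
4 | $254.78 | $206.05 | $460.83 | $0.00

$460.83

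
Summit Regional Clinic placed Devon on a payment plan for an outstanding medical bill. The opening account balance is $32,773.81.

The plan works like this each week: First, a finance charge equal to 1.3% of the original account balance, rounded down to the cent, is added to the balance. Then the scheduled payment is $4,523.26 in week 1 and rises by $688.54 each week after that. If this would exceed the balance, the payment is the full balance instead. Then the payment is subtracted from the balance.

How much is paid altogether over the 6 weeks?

Week 1: $32,773.81 +$426.05 interest = $33,199.86; pay $4,523.26 → $28,676.60
Week 2: $28,676.60 +$426.05 interest = $29,102.65; pay $5,211.80 → $23,890.85
Week 3: $23,890.85 +$426.05 interest = $24,316.90; pay $5,900.34 → $18,416.56
Week 4: $18,416.56 +$426.05 interest = $18,842.61; pay $6,588.88 → $12,253.73
Week 5: $12,253.73 +$426.05 interest = $12,679.78; pay $7,277.42 → $5,402.36
Week 6: $5,402.36 +$426.05 interest = $5,828.41; pay $5,828.41 → $0.00
Total paid: $35,330.11

$35,330.11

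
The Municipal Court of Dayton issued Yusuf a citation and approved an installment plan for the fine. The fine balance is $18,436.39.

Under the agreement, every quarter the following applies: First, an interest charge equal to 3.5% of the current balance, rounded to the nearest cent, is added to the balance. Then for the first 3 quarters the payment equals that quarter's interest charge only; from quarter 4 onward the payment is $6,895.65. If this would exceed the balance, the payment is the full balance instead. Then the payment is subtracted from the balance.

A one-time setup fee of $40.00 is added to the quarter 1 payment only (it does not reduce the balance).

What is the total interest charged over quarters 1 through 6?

Quarter 1: $18,436.39 +$645.27 interest = $19,081.66; pay $645.27 (+ $40.00 fee) → $18,436.39
Quarter 2: $18,436.39 +$645.27 interest = $19,081.66; pay $645.27 → $18,436.39
Quarter 3: $18,436.39 +$645.27 interest = $19,081.66; pay $645.27 → $18,436.39
Quarter 4: $18,436.39 +$645.27 interest = $19,081.66; pay $6,895.65 → $12,186.01
Quarter 5: $12,186.01 +$426.51 interest = $12,612.52; pay $6,895.65 → $5,716.87
Quarter 6: $5,716.87 +$200.09 interest = $5,916.96; pay $5,916.96 → $0.00
Total interest: $645.27 + $645.27 + $645.27 + $645.27 + $426.51 + $200.09 = $3,207.68

$3,207.68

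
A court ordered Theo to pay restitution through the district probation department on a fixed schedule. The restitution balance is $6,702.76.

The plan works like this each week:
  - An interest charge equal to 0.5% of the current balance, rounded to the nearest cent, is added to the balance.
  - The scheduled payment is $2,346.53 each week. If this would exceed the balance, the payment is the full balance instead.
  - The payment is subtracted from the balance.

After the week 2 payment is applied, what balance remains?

Week 1: opening $6,702.76; interest $33.51 → $6,736.27; payment $2,346.53; balance $4,389.74
Week 2: opening $4,389.74; interest $21.95 → $4,411.69; payment $2,346.53; balance $2,065.16

$2,065.16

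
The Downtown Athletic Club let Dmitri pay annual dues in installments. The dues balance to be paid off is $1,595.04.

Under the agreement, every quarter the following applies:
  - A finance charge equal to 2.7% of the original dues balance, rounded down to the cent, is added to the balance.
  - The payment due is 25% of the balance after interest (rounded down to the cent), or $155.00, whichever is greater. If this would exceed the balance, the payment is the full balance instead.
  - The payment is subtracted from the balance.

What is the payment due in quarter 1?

Quarter 1: $1,595.04 +$43.06 interest = $1,638.10; pay $409.52 → $1,228.58

$409.52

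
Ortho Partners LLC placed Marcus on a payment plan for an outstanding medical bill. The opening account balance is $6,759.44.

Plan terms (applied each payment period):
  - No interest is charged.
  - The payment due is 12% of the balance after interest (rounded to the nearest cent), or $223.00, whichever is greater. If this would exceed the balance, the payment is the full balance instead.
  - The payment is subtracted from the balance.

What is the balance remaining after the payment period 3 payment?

$4,606.37

Payment period 1: opening $6,759.44; payment $811.13; balance $5,948.31
Payment period 2: opening $5,948.31; payment $713.80; balance $5,234.51
Payment period 3: opening $5,234.51; payment $628.14; balance $4,606.37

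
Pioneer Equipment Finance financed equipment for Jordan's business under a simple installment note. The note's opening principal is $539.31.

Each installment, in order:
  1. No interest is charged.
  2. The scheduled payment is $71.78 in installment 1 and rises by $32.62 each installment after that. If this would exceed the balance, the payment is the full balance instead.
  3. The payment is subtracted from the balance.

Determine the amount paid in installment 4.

$169.64

Installment 1: opening $539.31; payment $71.78; balance $467.53
Installment 2: opening $467.53; payment $104.40; balance $363.13
Installment 3: opening $363.13; payment $137.02; balance $226.11
Installment 4: opening $226.11; payment $169.64; balance $56.47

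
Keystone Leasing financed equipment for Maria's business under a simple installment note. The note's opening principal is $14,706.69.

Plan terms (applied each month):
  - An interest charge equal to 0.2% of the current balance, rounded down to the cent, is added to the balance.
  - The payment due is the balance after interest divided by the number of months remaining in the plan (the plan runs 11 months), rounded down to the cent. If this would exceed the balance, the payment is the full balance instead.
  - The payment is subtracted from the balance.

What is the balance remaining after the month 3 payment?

Month 1: $14,706.69 +$29.41 interest = $14,736.10; pay $1,339.64 → $13,396.46
Month 2: $13,396.46 +$26.79 interest = $13,423.25; pay $1,342.32 → $12,080.93
Month 3: $12,080.93 +$24.16 interest = $12,105.09; pay $1,345.01 → $10,760.08

$10,760.08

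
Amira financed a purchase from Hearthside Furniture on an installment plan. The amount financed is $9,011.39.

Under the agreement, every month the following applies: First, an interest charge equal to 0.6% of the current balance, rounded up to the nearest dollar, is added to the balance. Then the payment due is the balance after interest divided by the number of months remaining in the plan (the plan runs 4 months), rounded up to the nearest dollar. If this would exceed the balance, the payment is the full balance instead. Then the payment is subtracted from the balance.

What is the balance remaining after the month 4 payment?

$0.00

Month 1: $9,011.39 +$55.00 interest = $9,066.39; pay $2,267.00 → $6,799.39
Month 2: $6,799.39 +$41.00 interest = $6,840.39; pay $2,281.00 → $4,559.39
Month 3: $4,559.39 +$28.00 interest = $4,587.39; pay $2,294.00 → $2,293.39
Month 4: $2,293.39 +$14.00 interest = $2,307.39; pay $2,307.39 → $0.00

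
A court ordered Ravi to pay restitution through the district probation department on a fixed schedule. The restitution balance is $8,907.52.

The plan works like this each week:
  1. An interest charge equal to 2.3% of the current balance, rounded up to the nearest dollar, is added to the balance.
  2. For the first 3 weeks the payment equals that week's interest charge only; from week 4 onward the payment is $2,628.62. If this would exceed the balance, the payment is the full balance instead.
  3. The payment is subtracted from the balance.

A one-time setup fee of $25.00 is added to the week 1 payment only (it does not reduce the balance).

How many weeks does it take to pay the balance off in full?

7

Week 1: $8,907.52 +$205.00 interest = $9,112.52; pay $205.00 (+ $25.00 fee) → $8,907.52
Week 2: $8,907.52 +$205.00 interest = $9,112.52; pay $205.00 → $8,907.52
Week 3: $8,907.52 +$205.00 interest = $9,112.52; pay $205.00 → $8,907.52
Week 4: $8,907.52 +$205.00 interest = $9,112.52; pay $2,628.62 → $6,483.90
Week 5: $6,483.90 +$150.00 interest = $6,633.90; pay $2,628.62 → $4,005.28
Week 6: $4,005.28 +$93.00 interest = $4,098.28; pay $2,628.62 → $1,469.66
Week 7: $1,469.66 +$34.00 interest = $1,503.66; pay $1,503.66 → $0.00
Balance reaches $0.00 in week 7.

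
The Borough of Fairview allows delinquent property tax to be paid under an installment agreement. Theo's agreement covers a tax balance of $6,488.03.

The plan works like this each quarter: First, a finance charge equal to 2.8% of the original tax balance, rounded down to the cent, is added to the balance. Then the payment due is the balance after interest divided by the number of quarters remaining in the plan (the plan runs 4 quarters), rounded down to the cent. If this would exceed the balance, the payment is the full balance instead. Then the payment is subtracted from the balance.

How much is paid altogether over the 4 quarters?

Quarter 1: $6,488.03 +$181.66 interest = $6,669.69; pay $1,667.42 → $5,002.27
Quarter 2: $5,002.27 +$181.66 interest = $5,183.93; pay $1,727.97 → $3,455.96
Quarter 3: $3,455.96 +$181.66 interest = $3,637.62; pay $1,818.81 → $1,818.81
Quarter 4: $1,818.81 +$181.66 interest = $2,000.47; pay $2,000.47 → $0.00
Total paid: $7,214.67

$7,214.67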